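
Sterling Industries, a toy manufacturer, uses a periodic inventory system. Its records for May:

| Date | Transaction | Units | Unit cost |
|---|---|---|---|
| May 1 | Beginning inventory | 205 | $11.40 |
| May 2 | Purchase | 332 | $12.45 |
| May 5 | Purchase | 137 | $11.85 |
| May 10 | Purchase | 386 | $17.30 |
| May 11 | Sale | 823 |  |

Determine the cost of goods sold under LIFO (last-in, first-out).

COGS = $12,036.25

May 11, 823 sold [LIFO — newest first]: 386 @ $17.30 + 137 @ $11.85 + 300 @ $12.45 = $12,036.25
Ending inventory: 205 @ $11.40 + 32 @ $12.45 = $2,735.40
Check: goods available $14,771.65 = COGS $12,036.25 + ending $2,735.40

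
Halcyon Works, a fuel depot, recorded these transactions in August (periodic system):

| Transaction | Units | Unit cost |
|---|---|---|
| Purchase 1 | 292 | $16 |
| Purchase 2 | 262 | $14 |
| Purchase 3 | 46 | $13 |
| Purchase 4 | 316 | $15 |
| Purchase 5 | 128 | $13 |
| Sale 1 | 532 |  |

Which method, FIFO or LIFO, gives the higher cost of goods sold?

FIFO

FIFO COGS: 292 @ $16 + 240 @ $14 = $8,032
LIFO COGS: 128 @ $13 + 316 @ $15 + 46 @ $13 + 42 @ $14 = $7,590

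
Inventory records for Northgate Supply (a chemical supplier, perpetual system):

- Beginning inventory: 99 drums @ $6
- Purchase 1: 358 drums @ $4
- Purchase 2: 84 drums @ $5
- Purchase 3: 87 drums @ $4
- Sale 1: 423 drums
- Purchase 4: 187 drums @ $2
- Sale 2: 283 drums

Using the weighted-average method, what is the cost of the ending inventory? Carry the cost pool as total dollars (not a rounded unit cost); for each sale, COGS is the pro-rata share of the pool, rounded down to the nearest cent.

After Beginning: 99 on hand, pool $594.00 (≈ $6.0000 each)
After Purchase 1: 457 on hand, pool $2,026.00 (≈ $4.4333 each)
After Purchase 2: 541 on hand, pool $2,446.00 (≈ $4.5213 each)
After Purchase 3: 628 on hand, pool $2,794.00 (≈ $4.4490 each)
Sale 1, sell 423: 423/628 × $2,794.00 → $1,881.94
After Purchase 4: 392 on hand, pool $1,286.06 (≈ $3.2808 each)
Sale 2, sell 283: 283/392 × $1,286.06 → $928.45
Total COGS = $1,881.94 + $928.45 = $2,810.39
Ending inventory (cost pool remaining) = $357.61

Ending inventory = $357.61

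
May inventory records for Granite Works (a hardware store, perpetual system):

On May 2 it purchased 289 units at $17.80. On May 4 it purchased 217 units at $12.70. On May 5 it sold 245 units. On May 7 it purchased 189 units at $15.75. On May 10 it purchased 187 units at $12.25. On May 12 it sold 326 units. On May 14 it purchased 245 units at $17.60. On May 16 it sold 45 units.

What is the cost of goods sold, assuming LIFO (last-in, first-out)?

May 5, 245 sold [LIFO — newest first]: 217 @ $12.70 + 28 @ $17.80 = $3,254.30
May 12, 326 sold [LIFO — newest first]: 187 @ $12.25 + 139 @ $15.75 = $4,480.00
May 16, 45 sold [LIFO — newest first]: 45 @ $17.60 = $792.00
Total COGS = $3,254.30 + $4,480.00 + $792.00 = $8,526.30
Ending inventory: 261 @ $17.80 + 50 @ $15.75 + 200 @ $17.60 = $8,953.30
Check: goods available $17,479.60 = COGS $8,526.30 + ending $8,953.30

COGS = $8,526.30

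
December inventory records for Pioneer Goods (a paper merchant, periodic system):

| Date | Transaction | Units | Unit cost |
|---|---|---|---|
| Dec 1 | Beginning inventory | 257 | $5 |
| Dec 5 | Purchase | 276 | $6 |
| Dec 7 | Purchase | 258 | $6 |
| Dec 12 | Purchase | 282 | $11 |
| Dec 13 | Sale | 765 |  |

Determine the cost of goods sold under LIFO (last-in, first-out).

COGS = $6,000

Dec 13, 765 sold [LIFO — newest first]: 282 @ $11 + 258 @ $6 + 225 @ $6 = $6,000
Ending inventory: 257 @ $5 + 51 @ $6 = $1,591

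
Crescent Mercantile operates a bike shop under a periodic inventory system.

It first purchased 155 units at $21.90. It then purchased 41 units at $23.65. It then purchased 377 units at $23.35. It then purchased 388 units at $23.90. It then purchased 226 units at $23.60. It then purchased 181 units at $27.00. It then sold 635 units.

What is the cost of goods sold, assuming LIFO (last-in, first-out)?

COGS = $15,669.80

Sale 1 (635) [LIFO — newest first]: 181 @ $27.00 + 226 @ $23.60 + 228 @ $23.90 = $15,669.80
Ending inventory: 155 @ $21.90 + 41 @ $23.65 + 377 @ $23.35 + 160 @ $23.90 = $16,991.10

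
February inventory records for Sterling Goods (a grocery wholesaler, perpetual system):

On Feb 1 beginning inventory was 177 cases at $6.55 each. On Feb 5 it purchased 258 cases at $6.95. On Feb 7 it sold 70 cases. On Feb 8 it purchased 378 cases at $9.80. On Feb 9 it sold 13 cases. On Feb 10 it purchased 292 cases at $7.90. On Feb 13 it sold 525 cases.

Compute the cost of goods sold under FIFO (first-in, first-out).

COGS = $4,647.85

Feb 7, 70 sold [FIFO — oldest first]: 70 @ $6.55 = $458.50
Feb 9, 13 sold [FIFO — oldest first]: 13 @ $6.55 = $85.15
Feb 13, 525 sold [FIFO — oldest first]: 94 @ $6.55 + 258 @ $6.95 + 173 @ $9.80 = $4,104.20
Total COGS = $458.50 + $85.15 + $4,104.20 = $4,647.85
Ending inventory: 205 @ $9.80 + 292 @ $7.90 = $4,315.80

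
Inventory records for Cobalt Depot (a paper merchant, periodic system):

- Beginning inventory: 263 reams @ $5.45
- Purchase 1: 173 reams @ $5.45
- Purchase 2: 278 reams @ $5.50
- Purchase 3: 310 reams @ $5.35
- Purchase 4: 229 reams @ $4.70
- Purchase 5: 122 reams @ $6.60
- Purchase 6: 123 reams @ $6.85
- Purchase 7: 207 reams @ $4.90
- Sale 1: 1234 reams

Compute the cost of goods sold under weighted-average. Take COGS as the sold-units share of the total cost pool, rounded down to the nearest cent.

COGS = $6,732.39

Sale 1, sell 1234: 1234/1705 × $9,302.05 → $6,732.39
Ending inventory (cost pool remaining) = $2,569.66
Check: goods available $9,302.05 = COGS $6,732.39 + ending $2,569.66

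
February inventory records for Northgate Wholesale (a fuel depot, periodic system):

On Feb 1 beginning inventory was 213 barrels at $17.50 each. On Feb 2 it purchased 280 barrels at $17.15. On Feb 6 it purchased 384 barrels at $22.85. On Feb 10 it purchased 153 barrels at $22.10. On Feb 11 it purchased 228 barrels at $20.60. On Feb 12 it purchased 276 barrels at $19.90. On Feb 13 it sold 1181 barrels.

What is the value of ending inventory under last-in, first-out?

Feb 13, 1181 sold [LIFO — newest first]: 276 @ $19.90 + 228 @ $20.60 + 153 @ $22.10 + 384 @ $22.85 + 140 @ $17.15 = $24,745.90
Ending inventory: 213 @ $17.50 + 140 @ $17.15 = $6,128.50
Check: goods available $30,874.40 = COGS $24,745.90 + ending $6,128.50

Ending inventory = $6,128.50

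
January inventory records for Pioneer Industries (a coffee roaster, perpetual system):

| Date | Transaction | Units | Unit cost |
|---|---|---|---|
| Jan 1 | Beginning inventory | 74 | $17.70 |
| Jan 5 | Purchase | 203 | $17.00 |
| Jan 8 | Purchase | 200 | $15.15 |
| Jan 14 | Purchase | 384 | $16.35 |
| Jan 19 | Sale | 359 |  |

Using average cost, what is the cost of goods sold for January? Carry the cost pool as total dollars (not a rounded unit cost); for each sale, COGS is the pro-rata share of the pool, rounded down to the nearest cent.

After Jan 1: 74 on hand, pool $1,309.80 (≈ $17.7000 each)
After Jan 5: 277 on hand, pool $4,760.80 (≈ $17.1870 each)
After Jan 8: 477 on hand, pool $7,790.80 (≈ $16.3329 each)
After Jan 14: 861 on hand, pool $14,069.20 (≈ $16.3405 each)
Jan 19, sell 359: 359/861 × $14,069.20 → $5,866.25
Ending inventory (cost pool remaining) = $8,202.95
Check: goods available $14,069.20 = COGS $5,866.25 + ending $8,202.95

COGS = $5,866.25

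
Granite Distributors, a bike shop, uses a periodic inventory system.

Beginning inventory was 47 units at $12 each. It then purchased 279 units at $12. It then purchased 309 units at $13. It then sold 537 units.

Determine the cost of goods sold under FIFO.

Sale 1 (537) [FIFO — oldest first]: 47 @ $12 + 279 @ $12 + 211 @ $13 = $6,655
Ending inventory: 98 @ $13 = $1,274

COGS = $6,655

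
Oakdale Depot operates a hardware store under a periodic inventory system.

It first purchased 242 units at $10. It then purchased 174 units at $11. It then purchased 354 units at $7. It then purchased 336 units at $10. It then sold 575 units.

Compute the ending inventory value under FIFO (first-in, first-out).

Ending inventory = $4,725

Sale 1 (575) [FIFO — oldest first]: 242 @ $10 + 174 @ $11 + 159 @ $7 = $5,447
Ending inventory: 195 @ $7 + 336 @ $10 = $4,725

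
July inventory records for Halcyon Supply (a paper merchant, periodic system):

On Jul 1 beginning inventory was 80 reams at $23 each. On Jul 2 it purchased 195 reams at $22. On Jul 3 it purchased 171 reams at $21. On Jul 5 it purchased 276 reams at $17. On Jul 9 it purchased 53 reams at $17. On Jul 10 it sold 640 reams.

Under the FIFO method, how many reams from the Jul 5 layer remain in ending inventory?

Jul 10, 640 sold [FIFO — oldest first]: 80 @ $23 + 195 @ $22 + 171 @ $21 + 194 @ $17 = $13,019
Ending inventory: 82 @ $17 + 53 @ $17 = $2,295

82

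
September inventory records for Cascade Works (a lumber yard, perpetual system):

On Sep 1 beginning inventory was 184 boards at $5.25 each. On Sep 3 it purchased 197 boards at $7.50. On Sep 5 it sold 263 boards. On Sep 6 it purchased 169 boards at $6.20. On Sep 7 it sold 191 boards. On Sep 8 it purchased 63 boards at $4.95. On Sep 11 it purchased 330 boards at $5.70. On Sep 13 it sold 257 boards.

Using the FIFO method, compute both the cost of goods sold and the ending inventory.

COGS = $4,361.75; ending inventory = $1,322.40

Sep 5, 263 sold [FIFO — oldest first]: 184 @ $5.25 + 79 @ $7.50 = $1,558.50
Sep 7, 191 sold [FIFO — oldest first]: 118 @ $7.50 + 73 @ $6.20 = $1,337.60
Sep 13, 257 sold [FIFO — oldest first]: 96 @ $6.20 + 63 @ $4.95 + 98 @ $5.70 = $1,465.65
Total COGS = $1,558.50 + $1,337.60 + $1,465.65 = $4,361.75
Ending inventory: 232 @ $5.70 = $1,322.40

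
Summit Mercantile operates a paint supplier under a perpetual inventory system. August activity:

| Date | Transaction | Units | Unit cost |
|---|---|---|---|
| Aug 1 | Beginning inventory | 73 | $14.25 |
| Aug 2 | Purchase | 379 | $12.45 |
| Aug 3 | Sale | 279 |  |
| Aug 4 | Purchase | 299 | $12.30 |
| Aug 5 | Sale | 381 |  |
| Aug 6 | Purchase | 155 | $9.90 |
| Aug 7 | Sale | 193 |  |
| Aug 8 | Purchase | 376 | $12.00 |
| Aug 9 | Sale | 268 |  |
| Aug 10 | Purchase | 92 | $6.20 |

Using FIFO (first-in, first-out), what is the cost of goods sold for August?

Aug 3, 279 sold [FIFO — oldest first]: 73 @ $14.25 + 206 @ $12.45 = $3,604.95
Aug 5, 381 sold [FIFO — oldest first]: 173 @ $12.45 + 208 @ $12.30 = $4,712.25
Aug 7, 193 sold [FIFO — oldest first]: 91 @ $12.30 + 102 @ $9.90 = $2,129.10
Aug 9, 268 sold [FIFO — oldest first]: 53 @ $9.90 + 215 @ $12.00 = $3,104.70
Total COGS = $3,604.95 + $4,712.25 + $2,129.10 + $3,104.70 = $13,551.00
Ending inventory: 161 @ $12.00 + 92 @ $6.20 = $2,502.40

COGS = $13,551.00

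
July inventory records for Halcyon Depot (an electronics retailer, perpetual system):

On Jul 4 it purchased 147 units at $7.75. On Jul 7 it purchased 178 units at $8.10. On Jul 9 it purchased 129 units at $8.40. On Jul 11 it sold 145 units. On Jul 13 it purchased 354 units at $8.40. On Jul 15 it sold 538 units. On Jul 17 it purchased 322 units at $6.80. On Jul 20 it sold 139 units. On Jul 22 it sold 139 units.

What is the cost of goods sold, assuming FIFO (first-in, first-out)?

Jul 11, 145 sold [FIFO — oldest first]: 145 @ $7.75 = $1,123.75
Jul 15, 538 sold [FIFO — oldest first]: 2 @ $7.75 + 178 @ $8.10 + 129 @ $8.40 + 229 @ $8.40 = $4,464.50
Jul 20, 139 sold [FIFO — oldest first]: 125 @ $8.40 + 14 @ $6.80 = $1,145.20
Jul 22, 139 sold [FIFO — oldest first]: 139 @ $6.80 = $945.20
Total COGS = $1,123.75 + $4,464.50 + $1,145.20 + $945.20 = $7,678.65
Ending inventory: 169 @ $6.80 = $1,149.20

COGS = $7,678.65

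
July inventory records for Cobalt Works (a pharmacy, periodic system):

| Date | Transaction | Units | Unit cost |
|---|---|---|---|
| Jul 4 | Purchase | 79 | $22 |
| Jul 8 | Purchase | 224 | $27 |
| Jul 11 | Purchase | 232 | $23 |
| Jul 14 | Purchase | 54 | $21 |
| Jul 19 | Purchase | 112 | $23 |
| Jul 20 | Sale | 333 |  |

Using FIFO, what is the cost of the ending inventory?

Ending inventory = $8,356

Jul 20, 333 sold [FIFO — oldest first]: 79 @ $22 + 224 @ $27 + 30 @ $23 = $8,476
Ending inventory: 202 @ $23 + 54 @ $21 + 112 @ $23 = $8,356
Check: goods available $16,832 = COGS $8,476 + ending $8,356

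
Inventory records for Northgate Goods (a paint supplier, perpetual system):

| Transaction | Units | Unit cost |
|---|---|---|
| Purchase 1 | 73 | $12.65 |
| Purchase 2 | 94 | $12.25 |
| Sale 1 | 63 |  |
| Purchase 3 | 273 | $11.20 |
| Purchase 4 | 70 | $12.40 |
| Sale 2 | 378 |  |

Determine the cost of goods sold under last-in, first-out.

COGS = $5,127.70

Sale 1 (63) [LIFO — newest first]: 63 @ $12.25 = $771.75
Sale 2 (378) [LIFO — newest first]: 70 @ $12.40 + 273 @ $11.20 + 31 @ $12.25 + 4 @ $12.65 = $4,355.95
Total COGS = $771.75 + $4,355.95 = $5,127.70
Ending inventory: 69 @ $12.65 = $872.85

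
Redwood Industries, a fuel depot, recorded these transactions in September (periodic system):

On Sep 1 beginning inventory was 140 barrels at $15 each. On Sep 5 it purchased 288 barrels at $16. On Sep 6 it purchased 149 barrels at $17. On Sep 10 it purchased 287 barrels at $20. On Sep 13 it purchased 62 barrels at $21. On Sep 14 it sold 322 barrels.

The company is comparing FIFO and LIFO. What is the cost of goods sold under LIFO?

FIFO COGS: 140 @ $15 + 182 @ $16 = $5,012
LIFO COGS: 62 @ $21 + 260 @ $20 = $6,502

COGS = $6,502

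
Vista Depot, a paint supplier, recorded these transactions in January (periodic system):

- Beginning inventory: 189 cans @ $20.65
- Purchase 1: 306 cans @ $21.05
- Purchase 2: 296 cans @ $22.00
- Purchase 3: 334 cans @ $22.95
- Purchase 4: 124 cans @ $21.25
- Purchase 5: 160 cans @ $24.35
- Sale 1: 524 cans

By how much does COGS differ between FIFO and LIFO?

FIFO COGS: 189 @ $20.65 + 306 @ $21.05 + 29 @ $22.00 = $10,982.15
LIFO COGS: 160 @ $24.35 + 124 @ $21.25 + 240 @ $22.95 = $12,039.00
Difference = |$10,982.15 − $12,039.00| = $1,056.85

$1,056.85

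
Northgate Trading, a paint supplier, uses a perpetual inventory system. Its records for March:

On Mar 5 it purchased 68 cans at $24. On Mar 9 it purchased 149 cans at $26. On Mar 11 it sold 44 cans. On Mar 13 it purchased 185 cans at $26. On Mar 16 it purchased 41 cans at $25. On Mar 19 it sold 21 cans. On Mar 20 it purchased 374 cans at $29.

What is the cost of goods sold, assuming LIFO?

COGS = $1,669

Mar 11, 44 sold [LIFO — newest first]: 44 @ $26 = $1,144
Mar 19, 21 sold [LIFO — newest first]: 21 @ $25 = $525
Total COGS = $1,144 + $525 = $1,669
Ending inventory: 68 @ $24 + 105 @ $26 + 185 @ $26 + 20 @ $25 + 374 @ $29 = $20,518
Check: goods available $22,187 = COGS $1,669 + ending $20,518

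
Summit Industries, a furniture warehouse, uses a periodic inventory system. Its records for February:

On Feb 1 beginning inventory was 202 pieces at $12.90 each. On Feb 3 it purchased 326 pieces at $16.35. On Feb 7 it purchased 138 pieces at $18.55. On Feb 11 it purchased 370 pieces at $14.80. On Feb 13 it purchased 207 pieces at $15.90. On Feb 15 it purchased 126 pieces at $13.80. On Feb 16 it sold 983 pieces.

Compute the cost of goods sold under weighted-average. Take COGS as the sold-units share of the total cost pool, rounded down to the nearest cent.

Feb 16, sell 983: 983/1369 × $21,001.90 → $15,080.25
Ending inventory (cost pool remaining) = $5,921.65
Check: goods available $21,001.90 = COGS $15,080.25 + ending $5,921.65

COGS = $15,080.25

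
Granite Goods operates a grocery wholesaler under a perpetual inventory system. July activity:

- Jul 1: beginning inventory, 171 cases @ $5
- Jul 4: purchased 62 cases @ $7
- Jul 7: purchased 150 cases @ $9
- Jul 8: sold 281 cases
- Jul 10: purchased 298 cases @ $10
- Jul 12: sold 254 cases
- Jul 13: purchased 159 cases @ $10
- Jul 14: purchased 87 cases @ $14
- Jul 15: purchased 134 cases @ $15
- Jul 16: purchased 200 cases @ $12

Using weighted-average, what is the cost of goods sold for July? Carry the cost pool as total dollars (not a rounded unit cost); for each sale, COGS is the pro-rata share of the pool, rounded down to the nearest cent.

After Jul 1: 171 on hand, pool $855.00 (≈ $5.0000 each)
After Jul 4: 233 on hand, pool $1,289.00 (≈ $5.5322 each)
After Jul 7: 383 on hand, pool $2,639.00 (≈ $6.8903 each)
Jul 8, sell 281: 281/383 × $2,639.00 → $1,936.18
After Jul 10: 400 on hand, pool $3,682.82 (≈ $9.2071 each)
Jul 12, sell 254: 254/400 × $3,682.82 → $2,338.59
After Jul 13: 305 on hand, pool $2,934.23 (≈ $9.6204 each)
After Jul 14: 392 on hand, pool $4,152.23 (≈ $10.5924 each)
After Jul 15: 526 on hand, pool $6,162.23 (≈ $11.7153 each)
After Jul 16: 726 on hand, pool $8,562.23 (≈ $11.7937 each)
Total COGS = $1,936.18 + $2,338.59 = $4,274.77
Ending inventory (cost pool remaining) = $8,562.23
Check: goods available $12,837.00 = COGS $4,274.77 + ending $8,562.23

COGS = $4,274.77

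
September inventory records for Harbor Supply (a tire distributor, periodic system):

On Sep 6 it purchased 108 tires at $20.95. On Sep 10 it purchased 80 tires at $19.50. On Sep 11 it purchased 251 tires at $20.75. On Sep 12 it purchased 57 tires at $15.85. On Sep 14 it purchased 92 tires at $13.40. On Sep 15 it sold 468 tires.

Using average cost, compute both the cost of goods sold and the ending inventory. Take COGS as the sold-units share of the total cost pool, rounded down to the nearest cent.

COGS = $8,888.10; ending inventory = $2,279.00

Sep 15, sell 468: 468/588 × $11,167.10 → $8,888.10
Ending inventory (cost pool remaining) = $2,279.00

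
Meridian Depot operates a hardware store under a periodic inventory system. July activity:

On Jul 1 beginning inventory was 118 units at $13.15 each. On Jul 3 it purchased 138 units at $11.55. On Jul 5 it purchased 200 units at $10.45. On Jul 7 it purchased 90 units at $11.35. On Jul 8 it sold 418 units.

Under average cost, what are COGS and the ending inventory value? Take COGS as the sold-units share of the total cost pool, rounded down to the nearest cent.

COGS = $4,790.23; ending inventory = $1,466.87

Jul 8, sell 418: 418/546 × $6,257.10 → $4,790.23
Ending inventory (cost pool remaining) = $1,466.87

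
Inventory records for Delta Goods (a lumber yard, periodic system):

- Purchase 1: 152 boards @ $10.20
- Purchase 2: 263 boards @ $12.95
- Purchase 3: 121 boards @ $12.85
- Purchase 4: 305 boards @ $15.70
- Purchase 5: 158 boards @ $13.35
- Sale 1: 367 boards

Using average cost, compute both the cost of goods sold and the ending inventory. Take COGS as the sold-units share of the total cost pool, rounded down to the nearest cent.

Sale 1, sell 367: 367/999 × $13,408.90 → $4,925.99
Ending inventory (cost pool remaining) = $8,482.91
Check: goods available $13,408.90 = COGS $4,925.99 + ending $8,482.91

COGS = $4,925.99; ending inventory = $8,482.91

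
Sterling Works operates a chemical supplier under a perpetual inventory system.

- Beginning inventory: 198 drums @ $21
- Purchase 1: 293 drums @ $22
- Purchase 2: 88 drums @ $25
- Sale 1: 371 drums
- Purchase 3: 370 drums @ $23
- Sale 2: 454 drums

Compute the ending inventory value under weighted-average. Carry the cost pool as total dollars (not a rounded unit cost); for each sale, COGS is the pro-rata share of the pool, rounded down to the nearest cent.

After Beginning: 198 on hand, pool $4,158.00 (≈ $21.0000 each)
After Purchase 1: 491 on hand, pool $10,604.00 (≈ $21.5967 each)
After Purchase 2: 579 on hand, pool $12,804.00 (≈ $22.1140 each)
Sale 1, sell 371: 371/579 × $12,804.00 → $8,204.29
After Purchase 3: 578 on hand, pool $13,109.71 (≈ $22.6812 each)
Sale 2, sell 454: 454/578 × $13,109.71 → $10,297.24
Total COGS = $8,204.29 + $10,297.24 = $18,501.53
Ending inventory (cost pool remaining) = $2,812.47

Ending inventory = $2,812.47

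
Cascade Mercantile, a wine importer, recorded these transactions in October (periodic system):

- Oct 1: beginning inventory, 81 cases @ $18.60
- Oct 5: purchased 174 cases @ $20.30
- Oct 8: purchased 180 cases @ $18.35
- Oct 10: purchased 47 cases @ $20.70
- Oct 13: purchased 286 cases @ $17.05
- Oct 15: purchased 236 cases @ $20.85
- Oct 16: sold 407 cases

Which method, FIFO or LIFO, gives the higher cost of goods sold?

FIFO COGS: 81 @ $18.60 + 174 @ $20.30 + 152 @ $18.35 = $7,828.00
LIFO COGS: 236 @ $20.85 + 171 @ $17.05 = $7,836.15

LIFO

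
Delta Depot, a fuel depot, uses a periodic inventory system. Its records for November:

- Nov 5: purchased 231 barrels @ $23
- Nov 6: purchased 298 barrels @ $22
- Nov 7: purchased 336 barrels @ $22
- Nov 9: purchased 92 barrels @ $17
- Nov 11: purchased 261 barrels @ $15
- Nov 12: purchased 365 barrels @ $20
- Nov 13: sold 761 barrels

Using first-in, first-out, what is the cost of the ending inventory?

Ending inventory = $15,067

Nov 13, 761 sold [FIFO — oldest first]: 231 @ $23 + 298 @ $22 + 232 @ $22 = $16,973
Ending inventory: 104 @ $22 + 92 @ $17 + 261 @ $15 + 365 @ $20 = $15,067
Check: goods available $32,040 = COGS $16,973 + ending $15,067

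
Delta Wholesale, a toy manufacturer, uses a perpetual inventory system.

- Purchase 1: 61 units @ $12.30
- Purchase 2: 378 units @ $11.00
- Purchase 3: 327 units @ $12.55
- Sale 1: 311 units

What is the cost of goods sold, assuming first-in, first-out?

COGS = $3,500.30

Sale 1 (311) [FIFO — oldest first]: 61 @ $12.30 + 250 @ $11.00 = $3,500.30
Ending inventory: 128 @ $11.00 + 327 @ $12.55 = $5,511.85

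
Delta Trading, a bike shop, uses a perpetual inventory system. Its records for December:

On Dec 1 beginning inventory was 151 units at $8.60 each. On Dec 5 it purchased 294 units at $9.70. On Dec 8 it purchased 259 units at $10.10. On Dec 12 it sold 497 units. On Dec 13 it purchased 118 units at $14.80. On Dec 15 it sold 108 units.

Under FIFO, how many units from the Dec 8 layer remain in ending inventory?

99

Dec 12, 497 sold [FIFO — oldest first]: 151 @ $8.60 + 294 @ $9.70 + 52 @ $10.10 = $4,675.60
Dec 15, 108 sold [FIFO — oldest first]: 108 @ $10.10 = $1,090.80
Total COGS = $4,675.60 + $1,090.80 = $5,766.40
Ending inventory: 99 @ $10.10 + 118 @ $14.80 = $2,746.30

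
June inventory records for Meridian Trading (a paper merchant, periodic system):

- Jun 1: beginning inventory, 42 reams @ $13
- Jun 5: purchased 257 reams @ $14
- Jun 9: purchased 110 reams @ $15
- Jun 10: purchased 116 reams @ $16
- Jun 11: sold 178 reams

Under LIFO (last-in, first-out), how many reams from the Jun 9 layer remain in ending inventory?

48

Jun 11, 178 sold [LIFO — newest first]: 116 @ $16 + 62 @ $15 = $2,786
Ending inventory: 42 @ $13 + 257 @ $14 + 48 @ $15 = $4,864
Check: goods available $7,650 = COGS $2,786 + ending $4,864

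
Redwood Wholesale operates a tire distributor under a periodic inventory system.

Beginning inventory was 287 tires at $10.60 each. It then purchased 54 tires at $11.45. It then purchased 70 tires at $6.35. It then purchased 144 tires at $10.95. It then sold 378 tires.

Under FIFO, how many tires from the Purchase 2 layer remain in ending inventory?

Sale 1 (378) [FIFO — oldest first]: 287 @ $10.60 + 54 @ $11.45 + 37 @ $6.35 = $3,895.45
Ending inventory: 33 @ $6.35 + 144 @ $10.95 = $1,786.35

33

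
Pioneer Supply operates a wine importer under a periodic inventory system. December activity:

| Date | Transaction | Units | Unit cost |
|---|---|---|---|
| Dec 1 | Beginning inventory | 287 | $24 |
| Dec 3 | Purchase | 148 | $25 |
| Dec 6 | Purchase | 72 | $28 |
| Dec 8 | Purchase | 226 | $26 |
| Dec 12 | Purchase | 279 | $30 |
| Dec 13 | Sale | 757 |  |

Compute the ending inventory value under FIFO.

Dec 13, 757 sold [FIFO — oldest first]: 287 @ $24 + 148 @ $25 + 72 @ $28 + 226 @ $26 + 24 @ $30 = $19,200
Ending inventory: 255 @ $30 = $7,650
Check: goods available $26,850 = COGS $19,200 + ending $7,650

Ending inventory = $7,650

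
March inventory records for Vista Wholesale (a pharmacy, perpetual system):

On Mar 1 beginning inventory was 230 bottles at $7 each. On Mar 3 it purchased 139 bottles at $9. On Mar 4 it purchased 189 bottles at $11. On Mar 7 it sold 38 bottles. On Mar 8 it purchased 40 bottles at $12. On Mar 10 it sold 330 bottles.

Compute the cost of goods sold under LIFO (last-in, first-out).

COGS = $3,810

Mar 7, 38 sold [LIFO — newest first]: 38 @ $11 = $418
Mar 10, 330 sold [LIFO — newest first]: 40 @ $12 + 151 @ $11 + 139 @ $9 = $3,392
Total COGS = $418 + $3,392 = $3,810
Ending inventory: 230 @ $7 = $1,610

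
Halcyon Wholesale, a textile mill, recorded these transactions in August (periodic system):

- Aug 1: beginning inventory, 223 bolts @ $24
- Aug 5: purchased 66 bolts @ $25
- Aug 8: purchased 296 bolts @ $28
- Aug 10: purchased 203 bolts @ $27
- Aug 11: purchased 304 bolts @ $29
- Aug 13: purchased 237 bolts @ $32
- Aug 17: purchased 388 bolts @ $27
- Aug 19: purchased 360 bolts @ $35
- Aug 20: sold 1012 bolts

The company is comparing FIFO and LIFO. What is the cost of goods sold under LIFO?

FIFO COGS: 223 @ $24 + 66 @ $25 + 296 @ $28 + 203 @ $27 + 224 @ $29 = $27,267
LIFO COGS: 360 @ $35 + 388 @ $27 + 237 @ $32 + 27 @ $29 = $31,443

COGS = $31,443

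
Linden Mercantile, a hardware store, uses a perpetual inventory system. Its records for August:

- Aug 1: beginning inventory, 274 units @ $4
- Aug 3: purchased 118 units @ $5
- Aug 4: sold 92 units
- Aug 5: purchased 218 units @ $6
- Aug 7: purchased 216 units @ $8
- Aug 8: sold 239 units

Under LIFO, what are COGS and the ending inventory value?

COGS = $2,326; ending inventory = $2,396

Aug 4, 92 sold [LIFO — newest first]: 92 @ $5 = $460
Aug 8, 239 sold [LIFO — newest first]: 216 @ $8 + 23 @ $6 = $1,866
Total COGS = $460 + $1,866 = $2,326
Ending inventory: 274 @ $4 + 26 @ $5 + 195 @ $6 = $2,396
Check: goods available $4,722 = COGS $2,326 + ending $2,396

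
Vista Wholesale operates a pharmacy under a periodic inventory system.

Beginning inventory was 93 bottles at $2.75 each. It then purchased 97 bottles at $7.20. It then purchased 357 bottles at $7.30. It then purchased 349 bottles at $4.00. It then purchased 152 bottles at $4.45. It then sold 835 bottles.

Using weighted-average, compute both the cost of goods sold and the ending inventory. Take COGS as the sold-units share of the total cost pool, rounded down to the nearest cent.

COGS = $4,487.84; ending inventory = $1,144.81

Sale 1, sell 835: 835/1048 × $5,632.65 → $4,487.84
Ending inventory (cost pool remaining) = $1,144.81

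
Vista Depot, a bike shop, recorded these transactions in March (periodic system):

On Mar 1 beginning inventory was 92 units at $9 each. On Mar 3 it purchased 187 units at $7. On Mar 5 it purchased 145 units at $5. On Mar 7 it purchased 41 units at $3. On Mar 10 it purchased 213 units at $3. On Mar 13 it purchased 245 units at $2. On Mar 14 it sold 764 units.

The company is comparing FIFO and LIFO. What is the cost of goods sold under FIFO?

COGS = $3,796

FIFO COGS: 92 @ $9 + 187 @ $7 + 145 @ $5 + 41 @ $3 + 213 @ $3 + 86 @ $2 = $3,796
LIFO COGS: 245 @ $2 + 213 @ $3 + 41 @ $3 + 145 @ $5 + 120 @ $7 = $2,817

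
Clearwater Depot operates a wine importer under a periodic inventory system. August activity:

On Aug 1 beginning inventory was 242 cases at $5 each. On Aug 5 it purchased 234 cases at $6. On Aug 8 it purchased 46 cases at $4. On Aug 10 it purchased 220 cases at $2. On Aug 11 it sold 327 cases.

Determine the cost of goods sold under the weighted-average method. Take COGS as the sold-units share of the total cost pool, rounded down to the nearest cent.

COGS = $1,426.98

Aug 11, sell 327: 327/742 × $3,238.00 → $1,426.98
Ending inventory (cost pool remaining) = $1,811.02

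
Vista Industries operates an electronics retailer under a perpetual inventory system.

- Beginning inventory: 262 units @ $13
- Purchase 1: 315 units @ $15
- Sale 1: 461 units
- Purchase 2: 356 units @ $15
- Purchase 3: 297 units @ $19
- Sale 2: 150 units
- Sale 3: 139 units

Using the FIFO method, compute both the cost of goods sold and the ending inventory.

COGS = $10,726; ending inventory = $8,388

Sale 1 (461) [FIFO — oldest first]: 262 @ $13 + 199 @ $15 = $6,391
Sale 2 (150) [FIFO — oldest first]: 116 @ $15 + 34 @ $15 = $2,250
Sale 3 (139) [FIFO — oldest first]: 139 @ $15 = $2,085
Total COGS = $6,391 + $2,250 + $2,085 = $10,726
Ending inventory: 183 @ $15 + 297 @ $19 = $8,388
Check: goods available $19,114 = COGS $10,726 + ending $8,388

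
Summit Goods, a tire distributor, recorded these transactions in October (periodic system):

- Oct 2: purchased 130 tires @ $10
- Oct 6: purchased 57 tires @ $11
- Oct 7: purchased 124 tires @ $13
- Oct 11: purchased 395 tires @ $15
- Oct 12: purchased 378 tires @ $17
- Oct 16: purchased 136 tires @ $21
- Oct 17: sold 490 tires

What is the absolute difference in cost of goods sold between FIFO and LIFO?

$2,650

FIFO COGS: 130 @ $10 + 57 @ $11 + 124 @ $13 + 179 @ $15 = $6,224
LIFO COGS: 136 @ $21 + 354 @ $17 = $8,874
Difference = |$6,224 − $8,874| = $2,650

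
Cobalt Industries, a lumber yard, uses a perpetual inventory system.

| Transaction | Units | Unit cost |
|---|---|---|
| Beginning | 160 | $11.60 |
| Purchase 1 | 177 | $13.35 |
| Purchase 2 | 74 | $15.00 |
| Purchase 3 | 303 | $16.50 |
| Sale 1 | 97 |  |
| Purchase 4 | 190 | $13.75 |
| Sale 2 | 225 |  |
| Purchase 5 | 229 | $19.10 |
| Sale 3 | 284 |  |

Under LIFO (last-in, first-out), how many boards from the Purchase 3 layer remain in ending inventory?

Sale 1 (97) [LIFO — newest first]: 97 @ $16.50 = $1,600.50
Sale 2 (225) [LIFO — newest first]: 190 @ $13.75 + 35 @ $16.50 = $3,190.00
Sale 3 (284) [LIFO — newest first]: 229 @ $19.10 + 55 @ $16.50 = $5,281.40
Total COGS = $1,600.50 + $3,190.00 + $5,281.40 = $10,071.90
Ending inventory: 160 @ $11.60 + 177 @ $13.35 + 74 @ $15.00 + 116 @ $16.50 = $7,242.95
Check: goods available $17,314.85 = COGS $10,071.90 + ending $7,242.95

116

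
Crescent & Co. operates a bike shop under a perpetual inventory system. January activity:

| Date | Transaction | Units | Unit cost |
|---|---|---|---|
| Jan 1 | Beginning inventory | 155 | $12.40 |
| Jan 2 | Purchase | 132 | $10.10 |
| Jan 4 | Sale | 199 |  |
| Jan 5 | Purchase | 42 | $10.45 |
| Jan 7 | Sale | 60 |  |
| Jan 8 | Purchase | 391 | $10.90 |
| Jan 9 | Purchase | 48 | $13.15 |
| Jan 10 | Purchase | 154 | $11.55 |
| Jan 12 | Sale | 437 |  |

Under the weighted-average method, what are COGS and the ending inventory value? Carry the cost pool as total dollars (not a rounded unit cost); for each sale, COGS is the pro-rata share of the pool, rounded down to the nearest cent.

After Jan 1: 155 on hand, pool $1,922.00 (≈ $12.4000 each)
After Jan 2: 287 on hand, pool $3,255.20 (≈ $11.3422 each)
Jan 4, sell 199: 199/287 × $3,255.20 → $2,257.08
After Jan 5: 130 on hand, pool $1,437.02 (≈ $11.0540 each)
Jan 7, sell 60: 60/130 × $1,437.02 → $663.24
After Jan 8: 461 on hand, pool $5,035.68 (≈ $10.9234 each)
After Jan 9: 509 on hand, pool $5,666.88 (≈ $11.1334 each)
After Jan 10: 663 on hand, pool $7,445.58 (≈ $11.2301 each)
Jan 12, sell 437: 437/663 × $7,445.58 → $4,907.56
Total COGS = $2,257.08 + $663.24 + $4,907.56 = $7,827.88
Ending inventory (cost pool remaining) = $2,538.02

COGS = $7,827.88; ending inventory = $2,538.02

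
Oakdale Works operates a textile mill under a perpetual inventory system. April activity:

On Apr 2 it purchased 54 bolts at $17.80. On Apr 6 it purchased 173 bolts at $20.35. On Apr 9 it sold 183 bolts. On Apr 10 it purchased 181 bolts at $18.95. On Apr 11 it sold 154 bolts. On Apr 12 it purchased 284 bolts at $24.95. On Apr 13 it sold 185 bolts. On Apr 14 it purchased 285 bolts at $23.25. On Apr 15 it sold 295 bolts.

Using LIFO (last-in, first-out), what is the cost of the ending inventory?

Ending inventory = $3,515.40

Apr 9, 183 sold [LIFO — newest first]: 173 @ $20.35 + 10 @ $17.80 = $3,698.55
Apr 11, 154 sold [LIFO — newest first]: 154 @ $18.95 = $2,918.30
Apr 13, 185 sold [LIFO — newest first]: 185 @ $24.95 = $4,615.75
Apr 15, 295 sold [LIFO — newest first]: 285 @ $23.25 + 10 @ $24.95 = $6,875.75
Total COGS = $3,698.55 + $2,918.30 + $4,615.75 + $6,875.75 = $18,108.35
Ending inventory: 44 @ $17.80 + 27 @ $18.95 + 89 @ $24.95 = $3,515.40
Check: goods available $21,623.75 = COGS $18,108.35 + ending $3,515.40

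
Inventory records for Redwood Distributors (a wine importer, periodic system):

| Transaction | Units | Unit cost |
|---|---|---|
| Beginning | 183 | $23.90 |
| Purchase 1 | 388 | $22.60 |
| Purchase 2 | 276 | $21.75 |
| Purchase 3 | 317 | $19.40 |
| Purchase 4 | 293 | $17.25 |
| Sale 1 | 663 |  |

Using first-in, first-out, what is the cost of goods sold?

Sale 1 (663) [FIFO — oldest first]: 183 @ $23.90 + 388 @ $22.60 + 92 @ $21.75 = $15,143.50
Ending inventory: 184 @ $21.75 + 317 @ $19.40 + 293 @ $17.25 = $15,206.05
Check: goods available $30,349.55 = COGS $15,143.50 + ending $15,206.05

COGS = $15,143.50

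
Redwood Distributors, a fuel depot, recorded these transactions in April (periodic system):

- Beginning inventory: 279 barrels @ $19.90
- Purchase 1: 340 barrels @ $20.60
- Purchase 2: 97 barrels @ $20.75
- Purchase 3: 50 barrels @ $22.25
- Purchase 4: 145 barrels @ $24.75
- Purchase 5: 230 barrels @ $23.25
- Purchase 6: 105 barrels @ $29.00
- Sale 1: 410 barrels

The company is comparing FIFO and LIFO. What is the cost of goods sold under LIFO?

FIFO COGS: 279 @ $19.90 + 131 @ $20.60 = $8,250.70
LIFO COGS: 105 @ $29.00 + 230 @ $23.25 + 75 @ $24.75 = $10,248.75

COGS = $10,248.75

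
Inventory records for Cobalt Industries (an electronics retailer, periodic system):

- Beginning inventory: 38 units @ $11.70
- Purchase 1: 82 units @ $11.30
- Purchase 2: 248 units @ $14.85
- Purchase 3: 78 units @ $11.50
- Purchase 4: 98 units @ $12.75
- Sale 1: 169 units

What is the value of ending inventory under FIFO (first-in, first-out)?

Sale 1 (169) [FIFO — oldest first]: 38 @ $11.70 + 82 @ $11.30 + 49 @ $14.85 = $2,098.85
Ending inventory: 199 @ $14.85 + 78 @ $11.50 + 98 @ $12.75 = $5,101.65

Ending inventory = $5,101.65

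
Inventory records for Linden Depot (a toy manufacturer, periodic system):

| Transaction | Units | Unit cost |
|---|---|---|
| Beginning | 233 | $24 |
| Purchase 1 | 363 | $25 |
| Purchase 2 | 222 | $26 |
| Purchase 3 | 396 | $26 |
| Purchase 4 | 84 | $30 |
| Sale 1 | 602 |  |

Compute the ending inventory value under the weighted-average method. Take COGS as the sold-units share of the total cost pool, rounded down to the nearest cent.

Sale 1, sell 602: 602/1298 × $33,255.00 → $15,423.35
Ending inventory (cost pool remaining) = $17,831.65

Ending inventory = $17,831.65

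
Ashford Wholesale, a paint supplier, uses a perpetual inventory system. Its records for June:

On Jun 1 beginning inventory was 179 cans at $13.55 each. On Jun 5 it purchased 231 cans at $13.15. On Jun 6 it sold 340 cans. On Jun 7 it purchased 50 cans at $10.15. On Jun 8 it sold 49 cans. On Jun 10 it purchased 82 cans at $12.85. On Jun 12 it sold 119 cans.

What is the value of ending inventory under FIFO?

Ending inventory = $436.90

Jun 6, 340 sold [FIFO — oldest first]: 179 @ $13.55 + 161 @ $13.15 = $4,542.60
Jun 8, 49 sold [FIFO — oldest first]: 49 @ $13.15 = $644.35
Jun 12, 119 sold [FIFO — oldest first]: 21 @ $13.15 + 50 @ $10.15 + 48 @ $12.85 = $1,400.45
Total COGS = $4,542.60 + $644.35 + $1,400.45 = $6,587.40
Ending inventory: 34 @ $12.85 = $436.90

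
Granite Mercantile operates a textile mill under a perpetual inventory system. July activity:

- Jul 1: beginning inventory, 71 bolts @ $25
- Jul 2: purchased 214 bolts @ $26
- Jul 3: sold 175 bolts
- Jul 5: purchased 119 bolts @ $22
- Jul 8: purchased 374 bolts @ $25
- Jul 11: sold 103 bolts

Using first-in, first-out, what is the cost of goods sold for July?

COGS = $7,157

Jul 3, 175 sold [FIFO — oldest first]: 71 @ $25 + 104 @ $26 = $4,479
Jul 11, 103 sold [FIFO — oldest first]: 103 @ $26 = $2,678
Total COGS = $4,479 + $2,678 = $7,157
Ending inventory: 7 @ $26 + 119 @ $22 + 374 @ $25 = $12,150
Check: goods available $19,307 = COGS $7,157 + ending $12,150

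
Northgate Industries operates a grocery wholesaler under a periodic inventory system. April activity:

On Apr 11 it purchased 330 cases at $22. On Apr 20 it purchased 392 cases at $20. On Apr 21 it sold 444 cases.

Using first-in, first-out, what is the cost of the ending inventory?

Ending inventory = $5,560

Apr 21, 444 sold [FIFO — oldest first]: 330 @ $22 + 114 @ $20 = $9,540
Ending inventory: 278 @ $20 = $5,560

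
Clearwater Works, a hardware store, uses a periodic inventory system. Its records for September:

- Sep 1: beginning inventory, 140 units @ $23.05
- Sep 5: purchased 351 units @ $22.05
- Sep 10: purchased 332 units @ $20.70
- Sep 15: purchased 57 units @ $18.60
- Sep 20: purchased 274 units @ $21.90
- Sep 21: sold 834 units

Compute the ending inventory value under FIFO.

Ending inventory = $6,856.20

Sep 21, 834 sold [FIFO — oldest first]: 140 @ $23.05 + 351 @ $22.05 + 332 @ $20.70 + 11 @ $18.60 = $18,043.55
Ending inventory: 46 @ $18.60 + 274 @ $21.90 = $6,856.20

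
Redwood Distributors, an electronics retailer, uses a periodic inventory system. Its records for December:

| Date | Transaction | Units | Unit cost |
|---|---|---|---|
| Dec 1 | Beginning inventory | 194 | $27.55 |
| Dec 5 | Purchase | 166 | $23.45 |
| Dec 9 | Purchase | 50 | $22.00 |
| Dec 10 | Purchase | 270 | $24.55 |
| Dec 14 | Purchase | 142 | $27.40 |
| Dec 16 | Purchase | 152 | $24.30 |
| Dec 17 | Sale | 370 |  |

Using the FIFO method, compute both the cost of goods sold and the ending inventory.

COGS = $9,457.40; ending inventory = $15,092.90

Dec 17, 370 sold [FIFO — oldest first]: 194 @ $27.55 + 166 @ $23.45 + 10 @ $22.00 = $9,457.40
Ending inventory: 40 @ $22.00 + 270 @ $24.55 + 142 @ $27.40 + 152 @ $24.30 = $15,092.90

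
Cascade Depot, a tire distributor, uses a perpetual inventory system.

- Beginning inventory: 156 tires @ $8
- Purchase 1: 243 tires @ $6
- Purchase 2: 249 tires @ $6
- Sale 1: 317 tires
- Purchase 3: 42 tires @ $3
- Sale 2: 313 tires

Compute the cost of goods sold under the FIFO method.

Sale 1 (317) [FIFO — oldest first]: 156 @ $8 + 161 @ $6 = $2,214
Sale 2 (313) [FIFO — oldest first]: 82 @ $6 + 231 @ $6 = $1,878
Total COGS = $2,214 + $1,878 = $4,092
Ending inventory: 18 @ $6 + 42 @ $3 = $234
Check: goods available $4,326 = COGS $4,092 + ending $234

COGS = $4,092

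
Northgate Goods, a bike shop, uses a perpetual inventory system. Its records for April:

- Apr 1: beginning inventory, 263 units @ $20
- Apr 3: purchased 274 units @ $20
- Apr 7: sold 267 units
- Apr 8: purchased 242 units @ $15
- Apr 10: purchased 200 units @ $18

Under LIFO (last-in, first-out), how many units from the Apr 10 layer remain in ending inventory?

200

Apr 7, 267 sold [LIFO — newest first]: 267 @ $20 = $5,340
Ending inventory: 263 @ $20 + 7 @ $20 + 242 @ $15 + 200 @ $18 = $12,630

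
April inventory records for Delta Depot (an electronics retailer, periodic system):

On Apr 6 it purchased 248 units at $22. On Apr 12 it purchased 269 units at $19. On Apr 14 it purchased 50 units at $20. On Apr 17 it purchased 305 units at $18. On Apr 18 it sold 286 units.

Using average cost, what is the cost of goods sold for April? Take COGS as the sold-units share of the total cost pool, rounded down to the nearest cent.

Apr 18, sell 286: 286/872 × $17,057.00 → $5,594.38
Ending inventory (cost pool remaining) = $11,462.62

COGS = $5,594.38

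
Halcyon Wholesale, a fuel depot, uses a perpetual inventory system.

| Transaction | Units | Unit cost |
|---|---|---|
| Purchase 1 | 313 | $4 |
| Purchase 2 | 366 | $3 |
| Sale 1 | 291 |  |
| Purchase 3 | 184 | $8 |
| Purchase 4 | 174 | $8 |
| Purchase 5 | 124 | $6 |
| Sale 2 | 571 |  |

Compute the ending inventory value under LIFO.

Sale 1 (291) [LIFO — newest first]: 291 @ $3 = $873
Sale 2 (571) [LIFO — newest first]: 124 @ $6 + 174 @ $8 + 184 @ $8 + 75 @ $3 + 14 @ $4 = $3,889
Total COGS = $873 + $3,889 = $4,762
Ending inventory: 299 @ $4 = $1,196

Ending inventory = $1,196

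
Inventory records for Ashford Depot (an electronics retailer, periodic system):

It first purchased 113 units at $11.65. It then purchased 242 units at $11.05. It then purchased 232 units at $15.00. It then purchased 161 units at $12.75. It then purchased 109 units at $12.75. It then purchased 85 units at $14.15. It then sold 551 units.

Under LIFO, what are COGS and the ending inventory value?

COGS = $7,585.25; ending inventory = $4,530.55

Sale 1 (551) [LIFO — newest first]: 85 @ $14.15 + 109 @ $12.75 + 161 @ $12.75 + 196 @ $15.00 = $7,585.25
Ending inventory: 113 @ $11.65 + 242 @ $11.05 + 36 @ $15.00 = $4,530.55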